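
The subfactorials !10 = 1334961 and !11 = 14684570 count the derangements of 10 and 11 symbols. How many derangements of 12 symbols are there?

!12 = (12-1)·(!11 + !10) = 11·(14684570 + 1334961) = 11·16019531 = 176214841.

176214841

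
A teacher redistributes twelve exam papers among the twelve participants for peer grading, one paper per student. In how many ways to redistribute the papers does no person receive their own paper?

Recurrence: !12 = 11·(!11 + !10).
!12 = 11·(14684570 + 1334961) = 11·16019531 = 176214841

176214841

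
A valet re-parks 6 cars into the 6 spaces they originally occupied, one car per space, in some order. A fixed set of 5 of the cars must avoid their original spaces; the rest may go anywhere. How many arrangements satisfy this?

309

Let A_j be the event that the j-th constrained one is fixed. By inclusion-exclusion over the 5 events:
Σ_{j=0}^{5} (-1)^j C(5,j)(6-j)!
= C(5,0)·6! - C(5,1)·5! + C(5,2)·4! - C(5,3)·3! + C(5,4)·2! - C(5,5)·1!
= 720 - 600 + 240 - 60 + 10 - 1
= 309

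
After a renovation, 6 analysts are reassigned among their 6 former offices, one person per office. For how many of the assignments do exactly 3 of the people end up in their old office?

40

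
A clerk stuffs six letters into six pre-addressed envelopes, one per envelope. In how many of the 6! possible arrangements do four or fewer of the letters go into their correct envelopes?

Sum C(6,i)·!(6-i) for i = 0..4:
  i=0: C(6,0)·!6 = 1·265 = 265
  i=1: C(6,1)·!5 = 6·44 = 264
  i=2: C(6,2)·!4 = 15·9 = 135
  i=3: C(6,3)·!3 = 20·2 = 40
  i=4: C(6,4)·!2 = 15·1 = 15
Total = 719.

719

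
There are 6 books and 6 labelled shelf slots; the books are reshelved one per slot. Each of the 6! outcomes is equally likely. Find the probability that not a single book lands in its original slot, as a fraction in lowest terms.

Favorable outcomes: !6 = 265.
Total outcomes: 6! = 720.
Probability = 265/720 = 53/144.

53/144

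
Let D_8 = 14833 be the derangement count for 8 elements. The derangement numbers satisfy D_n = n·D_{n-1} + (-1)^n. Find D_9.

D_9 = 9·14833 - 1 = 133496.

133496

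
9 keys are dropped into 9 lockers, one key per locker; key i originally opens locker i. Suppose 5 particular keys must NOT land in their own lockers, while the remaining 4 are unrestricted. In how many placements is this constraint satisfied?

Inclusion-exclusion on the 5 forbidden self-matches:
Σ_{j=0}^{5} (-1)^j C(5,j)(9-j)!
= C(5,0)·9! - C(5,1)·8! + C(5,2)·7! - C(5,3)·6! + C(5,4)·5! - C(5,5)·4!
= 362880 - 201600 + 50400 - 7200 + 600 - 24
= 205056

205056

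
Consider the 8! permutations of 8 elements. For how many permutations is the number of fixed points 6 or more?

29

# with exactly i fixed is C(8,i)·!(8-i); sum over i=6..8:
  i=6: C(8,6)·!2 = 28·1 = 28
  i=7: C(8,7)·!1 = 8·0 = 0
  i=8: C(8,8)·!0 = 1·1 = 1
Total = 29.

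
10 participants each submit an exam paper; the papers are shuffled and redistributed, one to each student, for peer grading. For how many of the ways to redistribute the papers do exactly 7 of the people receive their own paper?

Choose which 7 of the 10 are fixed: C(10,7) = 120.
The remaining 3 must be deranged: !3 = 2.
Total: 120 × 2 = 240.

240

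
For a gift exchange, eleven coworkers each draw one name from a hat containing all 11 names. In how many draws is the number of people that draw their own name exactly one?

14684571

Choose which one of the 11 is fixed: C(11,1) = 11.
The other 10 form a derangement: !10 = 1334961.
Total: 11 × 1334961 = 14684571.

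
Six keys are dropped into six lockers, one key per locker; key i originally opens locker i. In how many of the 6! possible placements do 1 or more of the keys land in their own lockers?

455

# with exactly i fixed is C(6,i)·!(6-i); sum over i=1..6:
  i=1: C(6,1)·!5 = 6·44 = 264
  i=2: C(6,2)·!4 = 15·9 = 135
  i=3: C(6,3)·!3 = 20·2 = 40
  i=4: C(6,4)·!2 = 15·1 = 15
  i=5: C(6,5)·!1 = 6·0 = 0
  i=6: C(6,6)·!0 = 1·1 = 1
Total = 455.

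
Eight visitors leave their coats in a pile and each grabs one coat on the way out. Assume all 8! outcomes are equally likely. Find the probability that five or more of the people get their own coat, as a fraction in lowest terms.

Favorable outcomes: Σ_{i≥5} C(8,i)·!(8-i) = 56·2 + 28·1 + 8·0 + 1·1 = 141.
Total outcomes: 8! = 40320.
Probability = 141/40320 = 47/13440.

47/13440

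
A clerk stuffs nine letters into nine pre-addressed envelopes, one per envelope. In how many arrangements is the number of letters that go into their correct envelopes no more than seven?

362879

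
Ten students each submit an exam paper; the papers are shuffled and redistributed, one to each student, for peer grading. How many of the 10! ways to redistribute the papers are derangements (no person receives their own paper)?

1334961

Recurrence: !10 = 10·!9 + (-1)^10.
!10 = 10·133496 + 1 = 1334961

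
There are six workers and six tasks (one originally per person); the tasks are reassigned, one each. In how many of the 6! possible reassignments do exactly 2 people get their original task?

135

Pick the 2 fixed positions: C(6,2) = 15 ways.
The other 4 form a derangement: !4 = 9.
Total: 15 × 9 = 135.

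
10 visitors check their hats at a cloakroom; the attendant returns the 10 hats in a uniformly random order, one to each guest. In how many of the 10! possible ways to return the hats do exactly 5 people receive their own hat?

11088

Pick the 5 fixed positions: C(10,5) = 252 ways.
The other 5 form a derangement: !5 = 44.
Total: 252 × 44 = 11088.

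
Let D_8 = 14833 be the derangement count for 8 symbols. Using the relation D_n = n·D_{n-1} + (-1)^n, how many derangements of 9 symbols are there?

133496

D_9 = 9·14833 - 1 = 133496.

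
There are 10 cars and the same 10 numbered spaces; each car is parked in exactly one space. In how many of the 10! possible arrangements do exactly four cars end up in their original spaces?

55650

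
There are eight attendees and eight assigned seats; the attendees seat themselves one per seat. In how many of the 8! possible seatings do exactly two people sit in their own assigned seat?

7420

Choose which 2 of the 8 are fixed: C(8,2) = 28.
The remaining 6 must be deranged: !6 = 265.
Total: 28 × 265 = 7420.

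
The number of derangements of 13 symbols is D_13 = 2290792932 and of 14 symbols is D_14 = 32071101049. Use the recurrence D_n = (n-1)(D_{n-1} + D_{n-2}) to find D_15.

D_15 = (15-1)·(D_14 + D_13) = 14·(32071101049 + 2290792932) = 14·34361893981 = 481066515734.

481066515734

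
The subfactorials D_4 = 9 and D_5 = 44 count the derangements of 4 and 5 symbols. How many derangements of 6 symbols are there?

D_6 = (6-1)·(D_5 + D_4) = 5·(44 + 9) = 5·53 = 265.

265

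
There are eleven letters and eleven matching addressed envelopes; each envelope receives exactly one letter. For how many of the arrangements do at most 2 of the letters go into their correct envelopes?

36711421

Sum C(11,i)·!(11-i) for i = 0..2:
  i=0: C(11,0)·!11 = 1·14684570 = 14684570
  i=1: C(11,1)·!10 = 11·1334961 = 14684571
  i=2: C(11,2)·!9 = 55·133496 = 7342280
Total = 36711421.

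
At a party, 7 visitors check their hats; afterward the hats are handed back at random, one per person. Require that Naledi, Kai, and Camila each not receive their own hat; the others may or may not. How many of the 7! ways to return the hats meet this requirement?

3216

Inclusion-exclusion on the 3 forbidden self-matches:
Σ_{j=0}^{3} (-1)^j C(3,j)(7-j)!
= C(3,0)·7! - C(3,1)·6! + C(3,2)·5! - C(3,3)·4!
= 5040 - 2160 + 360 - 24
= 3216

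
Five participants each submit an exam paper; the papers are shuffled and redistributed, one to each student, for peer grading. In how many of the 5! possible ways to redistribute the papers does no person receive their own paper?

44

Recurrence: !5 = 5·!4 + (-1)^5.
!5 = 5·9 - 1 = 44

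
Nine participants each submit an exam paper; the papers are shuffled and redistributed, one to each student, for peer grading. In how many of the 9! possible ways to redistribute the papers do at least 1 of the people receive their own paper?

# with exactly i fixed is C(9,i)·!(9-i); sum over i=1..9:
  i=1: C(9,1)·!8 = 9·14833 = 133497
  i=2: C(9,2)·!7 = 36·1854 = 66744
  i=3: C(9,3)·!6 = 84·265 = 22260
  i=4: C(9,4)·!5 = 126·44 = 5544
  i=5: C(9,5)·!4 = 126·9 = 1134
  i=6: C(9,6)·!3 = 84·2 = 168
  i=7: C(9,7)·!2 = 36·1 = 36
  i=8: C(9,8)·!1 = 9·0 = 0
  i=9: C(9,9)·!0 = 1·1 = 1
Total = 229384.

229384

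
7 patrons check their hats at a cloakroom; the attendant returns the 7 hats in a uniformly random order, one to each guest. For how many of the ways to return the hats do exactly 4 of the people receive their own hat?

Pick the 4 fixed positions: C(7,4) = 35 ways.
The other 3 form a derangement: !3 = 2.
Total: 35 × 2 = 70.

70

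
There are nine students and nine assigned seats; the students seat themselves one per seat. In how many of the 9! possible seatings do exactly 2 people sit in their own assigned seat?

66744

Pick the 2 fixed positions: C(9,2) = 36 ways.
The remaining 7 must be deranged: !7 = 1854.
Total: 36 × 1854 = 66744.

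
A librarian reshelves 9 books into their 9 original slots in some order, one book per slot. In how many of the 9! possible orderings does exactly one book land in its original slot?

133497

Pick the single fixed position: C(9,1) = 9 ways.
The remaining 8 must be deranged: !8 = 14833.
Total: 9 × 14833 = 133497.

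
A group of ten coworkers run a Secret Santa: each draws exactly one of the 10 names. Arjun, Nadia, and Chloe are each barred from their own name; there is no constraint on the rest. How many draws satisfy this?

Let A_j be the event that the j-th constrained one is fixed. By inclusion-exclusion over the 3 events:
Σ_{j=0}^{3} (-1)^j C(3,j)(10-j)!
= C(3,0)·10! - C(3,1)·9! + C(3,2)·8! - C(3,3)·7!
= 3628800 - 1088640 + 120960 - 5040
= 2656080

2656080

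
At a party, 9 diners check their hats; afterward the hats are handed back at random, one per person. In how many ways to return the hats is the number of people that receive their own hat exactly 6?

168

Choose which 6 of the 9 are fixed: C(9,6) = 84.
The other 3 form a derangement: !3 = 2.
Total: 84 × 2 = 168.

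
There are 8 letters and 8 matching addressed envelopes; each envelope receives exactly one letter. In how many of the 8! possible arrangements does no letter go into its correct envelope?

14833

!8 is the nearest integer to 8!/e.
8! = 40320, and 40320/e ≈ 14832.90, so !8 = 14833.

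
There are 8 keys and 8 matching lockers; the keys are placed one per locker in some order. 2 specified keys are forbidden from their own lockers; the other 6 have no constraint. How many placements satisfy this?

30960

Let A_j be the event that the j-th constrained one is fixed. By inclusion-exclusion over the 2 events:
Σ_{j=0}^{2} (-1)^j C(2,j)(8-j)!
= C(2,0)·8! - C(2,1)·7! + C(2,2)·6!
= 40320 - 10080 + 720
= 30960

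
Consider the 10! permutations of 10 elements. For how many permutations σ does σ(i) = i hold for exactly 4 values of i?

55650

Pick the 4 fixed positions: C(10,4) = 210 ways.
The remaining 6 must be deranged: !6 = 265.
Total: 210 × 265 = 55650.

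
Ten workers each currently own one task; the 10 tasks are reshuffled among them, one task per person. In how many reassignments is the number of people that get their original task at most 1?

2669921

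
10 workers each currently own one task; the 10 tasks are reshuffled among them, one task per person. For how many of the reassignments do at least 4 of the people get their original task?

68914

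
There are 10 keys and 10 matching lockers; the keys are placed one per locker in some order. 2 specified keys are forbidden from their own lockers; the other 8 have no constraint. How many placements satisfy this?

Let A_j be the event that the j-th constrained one is fixed. By inclusion-exclusion over the 2 events:
Σ_{j=0}^{2} (-1)^j C(2,j)(10-j)!
= C(2,0)·10! - C(2,1)·9! + C(2,2)·8!
= 3628800 - 725760 + 40320
= 2943360

2943360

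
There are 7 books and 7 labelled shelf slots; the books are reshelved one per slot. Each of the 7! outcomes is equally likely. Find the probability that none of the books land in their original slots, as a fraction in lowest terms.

Favorable outcomes: !7 = 1854.
Total outcomes: 7! = 5040.
Probability = 1854/5040 = 103/280.

103/280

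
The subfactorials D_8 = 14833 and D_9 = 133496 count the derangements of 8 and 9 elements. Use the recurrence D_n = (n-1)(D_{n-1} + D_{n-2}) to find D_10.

D_10 = (10-1)·(D_9 + D_8) = 9·(133496 + 14833) = 9·148329 = 1334961.

1334961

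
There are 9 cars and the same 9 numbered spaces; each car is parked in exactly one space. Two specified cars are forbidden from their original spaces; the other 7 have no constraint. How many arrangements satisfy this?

287280

Let A_j be the event that the j-th constrained one is fixed. By inclusion-exclusion over the 2 events:
Σ_{j=0}^{2} (-1)^j C(2,j)(9-j)!
= C(2,0)·9! - C(2,1)·8! + C(2,2)·7!
= 362880 - 80640 + 5040
= 287280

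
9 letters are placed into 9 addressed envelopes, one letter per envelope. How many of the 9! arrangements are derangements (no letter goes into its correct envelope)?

133496

!9 = 9! · Σ_{k=0}^{9} (-1)^k/k!
= 9! - 9!/1! + 9!/2! - 9!/3! + 9!/4! - 9!/5! + 9!/6! - 9!/7! + 9!/8! - 9!/9!
= 362880 - 362880 + 181440 - 60480 + 15120 - 3024 + 504 - 72 + 9 - 1
= 133496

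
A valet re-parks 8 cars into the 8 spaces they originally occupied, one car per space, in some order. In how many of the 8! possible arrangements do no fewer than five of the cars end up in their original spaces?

141

# with exactly i fixed is C(8,i)·!(8-i); sum over i=5..8:
  i=5: C(8,5)·!3 = 56·2 = 112
  i=6: C(8,6)·!2 = 28·1 = 28
  i=7: C(8,7)·!1 = 8·0 = 0
  i=8: C(8,8)·!0 = 1·1 = 1
Total = 141.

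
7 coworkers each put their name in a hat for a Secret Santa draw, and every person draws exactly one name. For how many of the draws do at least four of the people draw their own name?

Sum C(7,i)·!(7-i) for i = 4..7:
  i=4: C(7,4)·!3 = 35·2 = 70
  i=5: C(7,5)·!2 = 21·1 = 21
  i=6: C(7,6)·!1 = 7·0 = 0
  i=7: C(7,7)·!0 = 1·1 = 1
Total = 92.

92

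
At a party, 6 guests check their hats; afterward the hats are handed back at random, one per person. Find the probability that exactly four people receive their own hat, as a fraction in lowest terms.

1/48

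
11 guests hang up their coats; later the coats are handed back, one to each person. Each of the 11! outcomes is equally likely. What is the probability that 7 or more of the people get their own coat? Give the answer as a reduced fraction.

Favorable outcomes: Σ_{i≥7} C(11,i)·!(11-i) = 330·9 + 165·2 + 55·1 + 11·0 + 1·1 = 3356.
Total outcomes: 11! = 39916800.
Probability = 3356/39916800 = 839/9979200.

839/9979200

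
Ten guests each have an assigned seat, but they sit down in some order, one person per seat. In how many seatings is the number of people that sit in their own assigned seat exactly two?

667485

Pick the 2 fixed positions: C(10,2) = 45 ways.
The other 8 form a derangement: !8 = 14833.
Total: 45 × 14833 = 667485.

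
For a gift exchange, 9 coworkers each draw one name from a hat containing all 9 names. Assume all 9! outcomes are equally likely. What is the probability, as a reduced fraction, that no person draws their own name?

16687/45360

Favorable outcomes: !9 = 133496.
Total outcomes: 9! = 362880.
Probability = 133496/362880 = 16687/45360.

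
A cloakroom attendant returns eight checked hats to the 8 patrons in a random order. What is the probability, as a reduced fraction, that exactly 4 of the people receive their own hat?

1/64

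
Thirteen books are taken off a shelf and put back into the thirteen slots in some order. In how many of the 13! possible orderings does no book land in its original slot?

2290792932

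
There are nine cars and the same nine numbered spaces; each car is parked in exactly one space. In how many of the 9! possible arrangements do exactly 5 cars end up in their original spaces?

Pick the 5 fixed positions: C(9,5) = 126 ways.
The other 4 form a derangement: !4 = 9.
Total: 126 × 9 = 1134.

1134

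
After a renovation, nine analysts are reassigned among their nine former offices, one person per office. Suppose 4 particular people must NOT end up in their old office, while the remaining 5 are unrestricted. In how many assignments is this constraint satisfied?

229080

Inclusion-exclusion on the 4 forbidden self-matches:
Σ_{j=0}^{4} (-1)^j C(4,j)(9-j)!
= C(4,0)·9! - C(4,1)·8! + C(4,2)·7! - C(4,3)·6! + C(4,4)·5!
= 362880 - 161280 + 30240 - 2880 + 120
= 229080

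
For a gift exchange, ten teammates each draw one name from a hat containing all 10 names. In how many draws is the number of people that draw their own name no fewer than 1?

2293839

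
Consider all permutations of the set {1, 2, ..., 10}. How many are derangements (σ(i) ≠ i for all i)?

1334961

!10 is the nearest integer to 10!/e.
10! = 3628800, and 3628800/e ≈ 1334960.92, so !10 = 1334961.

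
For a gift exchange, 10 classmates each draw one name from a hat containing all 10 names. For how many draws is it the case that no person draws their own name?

1334961

Use !n = (n-1)(!(n-1) + !(n-2)).
!10 = 9·(133496 + 14833) = 9·148329 = 1334961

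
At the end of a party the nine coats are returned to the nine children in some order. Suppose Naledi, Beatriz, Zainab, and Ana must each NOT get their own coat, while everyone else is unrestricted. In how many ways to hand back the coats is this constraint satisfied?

Inclusion-exclusion on the 4 forbidden self-matches:
Σ_{j=0}^{4} (-1)^j C(4,j)(9-j)!
= C(4,0)·9! - C(4,1)·8! + C(4,2)·7! - C(4,3)·6! + C(4,4)·5!
= 362880 - 161280 + 30240 - 2880 + 120
= 229080

229080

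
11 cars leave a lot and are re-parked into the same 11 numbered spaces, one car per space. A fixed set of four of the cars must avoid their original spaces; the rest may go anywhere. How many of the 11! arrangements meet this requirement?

27422640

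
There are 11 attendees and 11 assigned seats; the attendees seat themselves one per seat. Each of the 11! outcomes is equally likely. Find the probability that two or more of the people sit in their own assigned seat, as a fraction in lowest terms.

10547659/39916800

Favorable outcomes: Σ_{i≥2} C(11,i)·!(11-i) = 55·133496 + 165·14833 + 330·1854 + 462·265 + 462·44 + 330·9 + 165·2 + 55·1 + 11·0 + 1·1 = 10547659.
Total outcomes: 11! = 39916800.
Probability = 10547659/39916800 = 10547659/39916800.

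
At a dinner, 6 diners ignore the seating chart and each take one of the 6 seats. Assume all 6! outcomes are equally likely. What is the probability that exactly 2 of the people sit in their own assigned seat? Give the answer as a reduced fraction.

3/16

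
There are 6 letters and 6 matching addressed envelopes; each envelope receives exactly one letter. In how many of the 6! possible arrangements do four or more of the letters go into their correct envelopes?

16

Sum C(6,i)·!(6-i) for i = 4..6:
  i=4: C(6,4)·!2 = 15·1 = 15
  i=5: C(6,5)·!1 = 6·0 = 0
  i=6: C(6,6)·!0 = 1·1 = 1
Total = 16.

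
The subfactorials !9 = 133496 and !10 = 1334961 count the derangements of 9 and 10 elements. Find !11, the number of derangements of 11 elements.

14684570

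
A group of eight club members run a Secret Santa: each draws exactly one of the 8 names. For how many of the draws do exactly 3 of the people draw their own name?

2464

Pick the 3 fixed positions: C(8,3) = 56 ways.
The other 5 form a derangement: !5 = 44.
Total: 56 × 44 = 2464.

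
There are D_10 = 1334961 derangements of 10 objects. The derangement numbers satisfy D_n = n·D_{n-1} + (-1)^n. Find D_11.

D_11 = 11·1334961 - 1 = 14684570.

14684570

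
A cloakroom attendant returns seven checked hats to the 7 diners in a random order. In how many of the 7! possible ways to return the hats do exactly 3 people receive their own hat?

315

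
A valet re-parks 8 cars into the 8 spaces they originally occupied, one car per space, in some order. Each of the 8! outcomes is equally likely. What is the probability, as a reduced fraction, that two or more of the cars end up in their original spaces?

Favorable outcomes: Σ_{i≥2} C(8,i)·!(8-i) = 28·265 + 56·44 + 70·9 + 56·2 + 28·1 + 8·0 + 1·1 = 10655.
Total outcomes: 8! = 40320.
Probability = 10655/40320 = 2131/8064.

2131/8064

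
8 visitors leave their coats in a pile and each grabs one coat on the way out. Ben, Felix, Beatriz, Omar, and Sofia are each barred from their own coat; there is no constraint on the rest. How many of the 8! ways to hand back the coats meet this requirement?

21234

Let A_j be the event that the j-th constrained one is fixed. By inclusion-exclusion over the 5 events:
Σ_{j=0}^{5} (-1)^j C(5,j)(8-j)!
= C(5,0)·8! - C(5,1)·7! + C(5,2)·6! - C(5,3)·5! + C(5,4)·4! - C(5,5)·3!
= 40320 - 25200 + 7200 - 1200 + 120 - 6
= 21234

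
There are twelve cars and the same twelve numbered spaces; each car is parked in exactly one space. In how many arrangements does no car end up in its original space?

176214841

The subfactorial !12 = [12!/e] (nearest integer).
12! = 479001600, and 479001600/e ≈ 176214840.93, so !12 = 176214841.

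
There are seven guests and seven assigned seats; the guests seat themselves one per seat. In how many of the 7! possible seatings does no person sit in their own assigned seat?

The subfactorial !7 = [7!/e] (nearest integer).
7! = 5040, and 5040/e ≈ 1854.11, so !7 = 1854.

1854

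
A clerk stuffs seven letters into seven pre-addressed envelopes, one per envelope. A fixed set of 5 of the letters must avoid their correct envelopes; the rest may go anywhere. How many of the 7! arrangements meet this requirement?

2428

Inclusion-exclusion on the 5 forbidden self-matches:
Σ_{j=0}^{5} (-1)^j C(5,j)(7-j)!
= C(5,0)·7! - C(5,1)·6! + C(5,2)·5! - C(5,3)·4! + C(5,4)·3! - C(5,5)·2!
= 5040 - 3600 + 1200 - 240 + 30 - 2
= 2428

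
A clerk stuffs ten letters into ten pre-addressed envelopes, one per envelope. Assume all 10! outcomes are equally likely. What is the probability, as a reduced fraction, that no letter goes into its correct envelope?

16481/44800

Favorable outcomes: !10 = 1334961.
Total outcomes: 10! = 3628800.
Probability = 1334961/3628800 = 16481/44800.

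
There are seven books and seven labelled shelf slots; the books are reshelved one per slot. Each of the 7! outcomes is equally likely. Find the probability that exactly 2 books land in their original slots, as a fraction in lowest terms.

11/60

Favorable outcomes: C(7,2)·!5 = 21·44 = 924.
Total outcomes: 7! = 5040.
Probability = 924/5040 = 11/60.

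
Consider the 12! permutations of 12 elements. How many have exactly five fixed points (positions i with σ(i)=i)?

Choose which 5 of the 12 are fixed: C(12,5) = 792.
The other 7 form a derangement: !7 = 1854.
Total: 792 × 1854 = 1468368.

1468368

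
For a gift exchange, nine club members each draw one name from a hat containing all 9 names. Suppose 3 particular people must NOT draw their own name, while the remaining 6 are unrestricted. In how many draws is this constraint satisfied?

256320

Let A_j be the event that the j-th constrained one is fixed. By inclusion-exclusion over the 3 events:
Σ_{j=0}^{3} (-1)^j C(3,j)(9-j)!
= C(3,0)·9! - C(3,1)·8! + C(3,2)·7! - C(3,3)·6!
= 362880 - 120960 + 15120 - 720
= 256320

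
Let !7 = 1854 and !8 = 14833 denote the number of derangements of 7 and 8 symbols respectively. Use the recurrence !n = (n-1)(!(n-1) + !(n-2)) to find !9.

!9 = (9-1)·(!8 + !7) = 8·(14833 + 1854) = 8·16687 = 133496.

133496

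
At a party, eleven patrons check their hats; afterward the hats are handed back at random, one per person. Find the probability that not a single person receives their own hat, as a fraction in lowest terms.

Favorable outcomes: !11 = 14684570.
Total outcomes: 11! = 39916800.
Probability = 14684570/39916800 = 1468457/3991680.

1468457/3991680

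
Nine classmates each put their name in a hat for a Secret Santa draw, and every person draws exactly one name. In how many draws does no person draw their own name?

By inclusion-exclusion, !9 = Σ (-1)^k · 9!/k! for k=0..9
= 9! - 9!/1! + 9!/2! - 9!/3! + 9!/4! - 9!/5! + 9!/6! - 9!/7! + 9!/8! - 9!/9!
= 362880 - 362880 + 181440 - 60480 + 15120 - 3024 + 504 - 72 + 9 - 1
= 133496

133496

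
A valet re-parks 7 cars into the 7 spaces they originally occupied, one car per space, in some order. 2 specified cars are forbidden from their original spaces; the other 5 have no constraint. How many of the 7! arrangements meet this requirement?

Let A_j be the event that the j-th constrained one is fixed. By inclusion-exclusion over the 2 events:
Σ_{j=0}^{2} (-1)^j C(2,j)(7-j)!
= C(2,0)·7! - C(2,1)·6! + C(2,2)·5!
= 5040 - 1440 + 120
= 3720

3720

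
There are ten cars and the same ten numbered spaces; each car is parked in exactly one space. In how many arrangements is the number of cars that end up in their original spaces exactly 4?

55650

Pick the 4 fixed positions: C(10,4) = 210 ways.
The remaining 6 must be deranged: !6 = 265.
Total: 210 × 265 = 55650.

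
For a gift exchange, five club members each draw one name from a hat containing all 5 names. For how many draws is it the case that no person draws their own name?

44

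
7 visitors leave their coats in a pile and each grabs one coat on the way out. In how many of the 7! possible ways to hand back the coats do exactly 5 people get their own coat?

Choose which 5 of the 7 are fixed: C(7,5) = 21.
The other 2 form a derangement: !2 = 1.
Total: 21 × 1 = 21.

21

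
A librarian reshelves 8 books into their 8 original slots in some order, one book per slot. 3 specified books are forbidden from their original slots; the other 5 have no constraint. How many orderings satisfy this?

Let A_j be the event that the j-th constrained one is fixed. By inclusion-exclusion over the 3 events:
Σ_{j=0}^{3} (-1)^j C(3,j)(8-j)!
= C(3,0)·8! - C(3,1)·7! + C(3,2)·6! - C(3,3)·5!
= 40320 - 15120 + 2160 - 120
= 27240

27240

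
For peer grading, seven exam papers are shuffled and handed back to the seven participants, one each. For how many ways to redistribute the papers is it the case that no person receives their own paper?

Use !n = n·!(n-1) + (-1)^n.
!7 = 7·265 - 1 = 1854

1854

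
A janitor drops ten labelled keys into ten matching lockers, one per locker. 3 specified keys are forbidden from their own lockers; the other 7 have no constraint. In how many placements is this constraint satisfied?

Inclusion-exclusion on the 3 forbidden self-matches:
Σ_{j=0}^{3} (-1)^j C(3,j)(10-j)!
= C(3,0)·10! - C(3,1)·9! + C(3,2)·8! - C(3,3)·7!
= 3628800 - 1088640 + 120960 - 5040
= 2656080

2656080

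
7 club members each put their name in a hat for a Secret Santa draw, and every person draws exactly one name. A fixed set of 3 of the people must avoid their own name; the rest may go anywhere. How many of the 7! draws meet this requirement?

3216

Inclusion-exclusion on the 3 forbidden self-matches:
Σ_{j=0}^{3} (-1)^j C(3,j)(7-j)!
= C(3,0)·7! - C(3,1)·6! + C(3,2)·5! - C(3,3)·4!
= 5040 - 2160 + 360 - 24
= 3216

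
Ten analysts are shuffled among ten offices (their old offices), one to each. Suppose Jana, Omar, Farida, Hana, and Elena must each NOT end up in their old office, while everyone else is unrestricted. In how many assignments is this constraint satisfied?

2170680

Inclusion-exclusion on the 5 forbidden self-matches:
Σ_{j=0}^{5} (-1)^j C(5,j)(10-j)!
= C(5,0)·10! - C(5,1)·9! + C(5,2)·8! - C(5,3)·7! + C(5,4)·6! - C(5,5)·5!
= 3628800 - 1814400 + 403200 - 50400 + 3600 - 120
= 2170680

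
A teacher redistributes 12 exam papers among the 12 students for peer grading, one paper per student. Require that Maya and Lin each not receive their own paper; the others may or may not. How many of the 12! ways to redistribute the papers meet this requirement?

Let A_j be the event that the j-th constrained one is fixed. By inclusion-exclusion over the 2 events:
Σ_{j=0}^{2} (-1)^j C(2,j)(12-j)!
= C(2,0)·12! - C(2,1)·11! + C(2,2)·10!
= 479001600 - 79833600 + 3628800
= 402796800

402796800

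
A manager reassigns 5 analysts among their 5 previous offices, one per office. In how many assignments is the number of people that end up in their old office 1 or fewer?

89

# with exactly i fixed is C(5,i)·!(5-i); sum over i=0..1:
  i=0: C(5,0)·!5 = 1·44 = 44
  i=1: C(5,1)·!4 = 5·9 = 45
Total = 89.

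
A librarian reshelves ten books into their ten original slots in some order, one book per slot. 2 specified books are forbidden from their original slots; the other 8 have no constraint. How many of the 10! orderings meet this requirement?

Let A_j be the event that the j-th constrained one is fixed. By inclusion-exclusion over the 2 events:
Σ_{j=0}^{2} (-1)^j C(2,j)(10-j)!
= C(2,0)·10! - C(2,1)·9! + C(2,2)·8!
= 3628800 - 725760 + 40320
= 2943360

2943360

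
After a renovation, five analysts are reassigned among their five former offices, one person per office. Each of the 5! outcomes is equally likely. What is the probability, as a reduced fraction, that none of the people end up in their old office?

Favorable outcomes: !5 = 44.
Total outcomes: 5! = 120.
Probability = 44/120 = 11/30.

11/30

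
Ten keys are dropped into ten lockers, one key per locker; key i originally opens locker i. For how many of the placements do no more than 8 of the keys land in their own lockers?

3628799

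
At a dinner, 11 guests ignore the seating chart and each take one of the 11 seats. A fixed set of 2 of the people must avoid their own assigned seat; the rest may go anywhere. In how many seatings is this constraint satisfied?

33022080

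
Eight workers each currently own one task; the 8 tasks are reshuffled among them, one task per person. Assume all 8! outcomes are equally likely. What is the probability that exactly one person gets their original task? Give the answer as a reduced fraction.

Favorable outcomes: C(8,1)·!7 = 8·1854 = 14832.
Total outcomes: 8! = 40320.
Probability = 14832/40320 = 103/280.

103/280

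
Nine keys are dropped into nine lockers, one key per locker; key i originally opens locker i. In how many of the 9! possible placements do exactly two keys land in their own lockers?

66744

Choose which 2 of the 9 are fixed: C(9,2) = 36.
The remaining 7 must be deranged: !7 = 1854.
Total: 36 × 1854 = 66744.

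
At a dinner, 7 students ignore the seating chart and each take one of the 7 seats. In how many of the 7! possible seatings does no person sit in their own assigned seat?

1854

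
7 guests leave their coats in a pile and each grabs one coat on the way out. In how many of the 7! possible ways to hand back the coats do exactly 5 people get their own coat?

21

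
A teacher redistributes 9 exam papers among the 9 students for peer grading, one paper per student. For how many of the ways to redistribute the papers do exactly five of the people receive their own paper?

Pick the 5 fixed positions: C(9,5) = 126 ways.
The remaining 4 must be deranged: !4 = 9.
Total: 126 × 9 = 1134.

1134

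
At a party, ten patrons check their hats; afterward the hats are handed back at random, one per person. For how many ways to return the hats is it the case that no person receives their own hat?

1334961

Use !n = (n-1)(!(n-1) + !(n-2)).
!10 = 9·(133496 + 14833) = 9·148329 = 1334961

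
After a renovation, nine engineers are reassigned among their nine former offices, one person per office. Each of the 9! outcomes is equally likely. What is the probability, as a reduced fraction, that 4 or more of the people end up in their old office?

Favorable outcomes: Σ_{i≥4} C(9,i)·!(9-i) = 126·44 + 126·9 + 84·2 + 36·1 + 9·0 + 1·1 = 6883.
Total outcomes: 9! = 362880.
Probability = 6883/362880 = 6883/362880.

6883/362880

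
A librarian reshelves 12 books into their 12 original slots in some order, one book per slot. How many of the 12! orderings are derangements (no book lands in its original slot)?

The number of derangements of 12 is !12 = Σ_{k=0}^{12} (-1)^k·12!/k!
= 12! - 12!/1! + 12!/2! - 12!/3! + 12!/4! - 12!/5! + 12!/6! - 12!/7! + 12!/8! - 12!/9! + 12!/10! - 12!/11! + 12!/12!
= 479001600 - 479001600 + 239500800 - 79833600 + 19958400 - 3991680 + 665280 - 95040 + 11880 - 1320 + 132 - 12 + 1
= 176214841

176214841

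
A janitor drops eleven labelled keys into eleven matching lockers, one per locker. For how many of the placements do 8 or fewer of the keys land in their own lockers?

39916744

# with exactly i fixed is C(11,i)·!(11-i); sum over i=0..8:
  i=0: C(11,0)·!11 = 1·14684570 = 14684570
  i=1: C(11,1)·!10 = 11·1334961 = 14684571
  i=2: C(11,2)·!9 = 55·133496 = 7342280
  i=3: C(11,3)·!8 = 165·14833 = 2447445
  i=4: C(11,4)·!7 = 330·1854 = 611820
  i=5: C(11,5)·!6 = 462·265 = 122430
  i=6: C(11,6)·!5 = 462·44 = 20328
  i=7: C(11,7)·!4 = 330·9 = 2970
  i=8: C(11,8)·!3 = 165·2 = 330
Total = 39916744.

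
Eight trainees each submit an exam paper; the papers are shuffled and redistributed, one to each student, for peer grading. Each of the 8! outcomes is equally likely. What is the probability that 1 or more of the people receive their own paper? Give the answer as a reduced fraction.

3641/5760

Favorable outcomes: Σ_{i≥1} C(8,i)·!(8-i) = 8·1854 + 28·265 + 56·44 + 70·9 + 56·2 + 28·1 + 8·0 + 1·1 = 25487.
Total outcomes: 8! = 40320.
Probability = 25487/40320 = 3641/5760.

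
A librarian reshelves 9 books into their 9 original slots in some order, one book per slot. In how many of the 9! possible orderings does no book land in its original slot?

The number of derangements of 9 is !9 = Σ_{k=0}^{9} (-1)^k·9!/k!
= 9! - 9!/1! + 9!/2! - 9!/3! + 9!/4! - 9!/5! + 9!/6! - 9!/7! + 9!/8! - 9!/9!
= 362880 - 362880 + 181440 - 60480 + 15120 - 3024 + 504 - 72 + 9 - 1
= 133496

133496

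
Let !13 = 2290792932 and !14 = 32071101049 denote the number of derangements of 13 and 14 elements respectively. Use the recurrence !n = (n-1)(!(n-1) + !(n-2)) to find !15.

481066515734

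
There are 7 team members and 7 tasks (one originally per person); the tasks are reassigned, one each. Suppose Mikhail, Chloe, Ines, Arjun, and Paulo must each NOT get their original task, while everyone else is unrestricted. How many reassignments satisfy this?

Let A_j be the event that the j-th constrained one is fixed. By inclusion-exclusion over the 5 events:
Σ_{j=0}^{5} (-1)^j C(5,j)(7-j)!
= C(5,0)·7! - C(5,1)·6! + C(5,2)·5! - C(5,3)·4! + C(5,4)·3! - C(5,5)·2!
= 5040 - 3600 + 1200 - 240 + 30 - 2
= 2428

2428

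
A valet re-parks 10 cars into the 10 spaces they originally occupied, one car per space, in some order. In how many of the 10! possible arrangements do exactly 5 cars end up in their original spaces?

11088

Pick the 5 fixed positions: C(10,5) = 252 ways.
The remaining 5 must be deranged: !5 = 44.
Total: 252 × 44 = 11088.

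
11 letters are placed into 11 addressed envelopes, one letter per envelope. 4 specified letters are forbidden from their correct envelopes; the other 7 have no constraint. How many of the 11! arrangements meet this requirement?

27422640

Let A_j be the event that the j-th constrained one is fixed. By inclusion-exclusion over the 4 events:
Σ_{j=0}^{4} (-1)^j C(4,j)(11-j)!
= C(4,0)·11! - C(4,1)·10! + C(4,2)·9! - C(4,3)·8! + C(4,4)·7!
= 39916800 - 14515200 + 2177280 - 161280 + 5040
= 27422640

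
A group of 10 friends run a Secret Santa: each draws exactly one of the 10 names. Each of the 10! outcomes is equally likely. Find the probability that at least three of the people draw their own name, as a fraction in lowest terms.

Favorable outcomes: Σ_{i≥3} C(10,i)·!(10-i) = 120·1854 + 210·265 + 252·44 + 210·9 + 120·2 + 45·1 + 10·0 + 1·1 = 291394.
Total outcomes: 10! = 3628800.
Probability = 291394/3628800 = 145697/1814400.

145697/1814400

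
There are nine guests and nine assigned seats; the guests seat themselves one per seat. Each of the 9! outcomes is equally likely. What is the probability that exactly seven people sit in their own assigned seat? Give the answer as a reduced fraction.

1/10080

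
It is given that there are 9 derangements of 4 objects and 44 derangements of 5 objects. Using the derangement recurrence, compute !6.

265

!6 = (6-1)·(!5 + !4) = 5·(44 + 9) = 5·53 = 265.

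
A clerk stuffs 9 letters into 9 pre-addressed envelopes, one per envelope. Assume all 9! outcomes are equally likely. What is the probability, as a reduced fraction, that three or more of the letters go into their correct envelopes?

29143/362880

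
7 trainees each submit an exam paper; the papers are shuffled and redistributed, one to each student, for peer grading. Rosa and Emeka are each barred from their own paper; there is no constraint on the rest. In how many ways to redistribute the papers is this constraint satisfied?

3720

Let A_j be the event that the j-th constrained one is fixed. By inclusion-exclusion over the 2 events:
Σ_{j=0}^{2} (-1)^j C(2,j)(7-j)!
= C(2,0)·7! - C(2,1)·6! + C(2,2)·5!
= 5040 - 1440 + 120
= 3720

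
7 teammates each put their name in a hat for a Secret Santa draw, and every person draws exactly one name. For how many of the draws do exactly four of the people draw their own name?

Choose which 4 of the 7 are fixed: C(7,4) = 35.
The other 3 form a derangement: !3 = 2.
Total: 35 × 2 = 70.

70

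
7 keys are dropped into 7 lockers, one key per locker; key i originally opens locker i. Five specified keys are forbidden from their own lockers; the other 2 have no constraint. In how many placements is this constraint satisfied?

Inclusion-exclusion on the 5 forbidden self-matches:
Σ_{j=0}^{5} (-1)^j C(5,j)(7-j)!
= C(5,0)·7! - C(5,1)·6! + C(5,2)·5! - C(5,3)·4! + C(5,4)·3! - C(5,5)·2!
= 5040 - 3600 + 1200 - 240 + 30 - 2
= 2428

2428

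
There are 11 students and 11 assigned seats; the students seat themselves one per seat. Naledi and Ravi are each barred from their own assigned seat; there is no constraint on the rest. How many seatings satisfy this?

33022080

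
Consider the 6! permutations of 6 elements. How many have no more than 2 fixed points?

664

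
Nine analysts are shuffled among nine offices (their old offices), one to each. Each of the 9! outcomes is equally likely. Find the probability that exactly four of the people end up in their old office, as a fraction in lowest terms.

11/720

Favorable outcomes: C(9,4)·!5 = 126·44 = 5544.
Total outcomes: 9! = 362880.
Probability = 5544/362880 = 11/720.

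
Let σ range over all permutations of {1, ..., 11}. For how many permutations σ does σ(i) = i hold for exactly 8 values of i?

330

Pick the 8 fixed positions: C(11,8) = 165 ways.
The other 3 form a derangement: !3 = 2.
Total: 165 × 2 = 330.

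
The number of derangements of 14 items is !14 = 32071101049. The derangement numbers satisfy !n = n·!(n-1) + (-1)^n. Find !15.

481066515734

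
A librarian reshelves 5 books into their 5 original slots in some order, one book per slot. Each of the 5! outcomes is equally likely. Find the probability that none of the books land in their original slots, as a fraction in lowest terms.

Favorable outcomes: !5 = 44.
Total outcomes: 5! = 120.
Probability = 44/120 = 11/30.

11/30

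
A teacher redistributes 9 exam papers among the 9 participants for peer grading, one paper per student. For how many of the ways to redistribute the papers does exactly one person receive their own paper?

133497

Pick the single fixed position: C(9,1) = 9 ways.
The other 8 form a derangement: !8 = 14833.
Total: 9 × 14833 = 133497.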